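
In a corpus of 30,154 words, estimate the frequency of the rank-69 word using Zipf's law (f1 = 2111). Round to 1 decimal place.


Zipf's law: f(r) = f(1) / r
f(1) = 2111
f(69) = 2111 / 69
= 30.6 occurrences


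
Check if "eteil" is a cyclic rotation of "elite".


Word: "elite", Candidate: "eteil"
Method: check if candidate is substring of word+word
"eliteelite" contains "eteil"? No
Is rotation = No


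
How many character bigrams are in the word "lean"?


Word: "lean" (length 4)
Number of 2-grams = length - 2 + 1 = 4 - 2 + 1
= 3


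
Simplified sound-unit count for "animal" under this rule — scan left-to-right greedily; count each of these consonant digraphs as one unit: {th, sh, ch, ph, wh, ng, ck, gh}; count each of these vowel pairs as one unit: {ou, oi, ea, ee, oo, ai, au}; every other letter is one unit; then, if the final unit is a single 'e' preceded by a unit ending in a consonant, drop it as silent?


Word: "animal" (6 letters)
Left-to-right scan:
  (1) 'a' (letter)
  (2) 'n' (letter)
  (3) 'i' (letter)
  (4) 'm' (letter)
  (5) 'a' (letter)
  (6) 'l' (letter)
Units from scan: 6
Sound units = 6 units


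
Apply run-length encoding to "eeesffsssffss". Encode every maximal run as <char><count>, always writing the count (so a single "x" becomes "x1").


String: "eeesffsssffss"
Scanning for consecutive runs:
  'e' x 3
  's' x 1
  'f' x 2
  's' x 3
  'f' x 2
  's' x 2
RLE = "e3s1f2s3f2s2"


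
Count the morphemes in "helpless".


Word: "helpless"
Morphemes: help + -less
Each morpheme carries meaning
= 2 morphemes


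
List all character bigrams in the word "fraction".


Word: "fraction" (length 8)
Number of bigrams = 8 - 2 + 1 = 7
  Position 0: "fr"
  Position 1: "ra"
  Position 2: "ac"
  Position 3: "ct"
  Position 4: "ti"
  Position 5: "io"
  Position 6: "on"
Bigrams = "fr", "ra", "ac", "ct", "ti", "io", "on"


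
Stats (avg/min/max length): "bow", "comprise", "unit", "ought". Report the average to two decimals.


Lengths: "bow"=3, "comprise"=8, "unit"=4, "ought"=5
Sum = 20, Count = 4
Average = 20/4 = 5.00
= avg=5.00, min=3, max=8


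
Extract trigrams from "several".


Word: "several" (length 7)
Number of trigrams = 7 - 3 + 1 = 5
  Position 0: "sev"
  Position 1: "eve"
  Position 2: "ver"
  Position 3: "era"
  Position 4: "ral"
Trigrams = "sev", "eve", "ver", "era", "ral"


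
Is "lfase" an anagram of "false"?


Word 1: "false" → sorted: aefls
Word 2: "lfase" → sorted: aefls
Same letters? aefls == aefls
Anagram = Yes


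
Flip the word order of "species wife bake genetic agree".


Original: "species wife bake genetic agree"
Words (1..n): species | wife | bake | genetic | agree
Reversed (n..1): agree | genetic | bake | wife | species
Result = "agree genetic bake wife species"


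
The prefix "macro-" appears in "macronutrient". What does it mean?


Prefix: macro-
As in: macronutrient -> macro- + nutrient
Meaning = large


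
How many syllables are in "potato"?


Word: "potato"
Syllable breakdown: po / ta / to
Counting: 3 parts
= 3 syllables


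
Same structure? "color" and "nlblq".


Pattern of "color": [0, 1, 2, 1, 3]
Pattern of "nlblq": [0, 1, 2, 1, 3]
Patterns match
Same pattern = Yes


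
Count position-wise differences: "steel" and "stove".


Comparing character by character (same length = 5):
  Pos 0: 's' vs 's' =
  Pos 1: 't' vs 't' =
  Pos 2: 'e' vs 'o' !=
  Pos 3: 'e' vs 'v' !=
  Pos 4: 'l' vs 'e' !=
Hamming distance = 3


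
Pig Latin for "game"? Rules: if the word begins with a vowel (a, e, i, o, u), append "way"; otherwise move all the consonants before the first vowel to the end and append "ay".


Word: "game"
Starts with consonant(s) → move to end, add 'ay'
Consonant cluster: "g"
Pig Latin = "amegay"


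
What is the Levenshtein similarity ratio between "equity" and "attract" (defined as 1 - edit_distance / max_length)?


Word 1: "equity" (length 6)
Word 2: "attract" (length 7)
One optimal edit sequence:
  1. insert 'a'  (+1)
  2. substitute 'e' -> 't'  (+1)
  3. substitute 'q' -> 't'  (+1)
  4. substitute 'u' -> 'r'  (+1)
  5. substitute 'i' -> 'a'  (+1)
  6. substitute 't' -> 'c'  (+1)
  7. substitute 'y' -> 't'  (+1)
Edit distance = 7
Max length = max(6, 7) = 7
Similarity = 1 - 7/7
= 0.0000


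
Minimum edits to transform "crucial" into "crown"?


Word 1: "crucial" (length 7)
Word 2: "crown" (length 5)
One optimal edit sequence (insert/delete/substitute each cost 1):
  1. keep 'c'
  2. keep 'r'
  3. delete 'u'  (+1)
  4. delete 'c'  (+1)
  5. substitute 'i' -> 'o'  (+1)
  6. substitute 'a' -> 'w'  (+1)
  7. substitute 'l' -> 'n'  (+1)
Total edit operations: 5
Edit distance = 5


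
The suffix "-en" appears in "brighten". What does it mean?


Suffix: -en
Example: brighten = bright + -en
Meaning = to make / become


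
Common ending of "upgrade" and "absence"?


Word 1: "upgrade"
Word 2: "absence"
Comparing from end:
  Pos -1: 'e' == 'e'
  Pos -2: 'd' != 'c' (stop)
LCS = "e" (length 1)


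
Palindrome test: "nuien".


Word: "nuien"
Reversed: "neiun"
Forward == Backward? nuien != neiun
Palindrome = No


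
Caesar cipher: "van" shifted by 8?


Word: "van"
Shift: 8
Each letter → (letter + shift) mod 26:
  'v' (21) + 8 = 3 → 'd'
  'a' (0) + 8 = 8 → 'i'
  'n' (13) + 8 = 21 → 'v'
Result = "div"


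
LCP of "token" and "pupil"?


Word 1: "token"
Word 2: "pupil"
Comparing from start:
  Pos 0: 't' != 'p' (stop)
LCP = "" (length 0)


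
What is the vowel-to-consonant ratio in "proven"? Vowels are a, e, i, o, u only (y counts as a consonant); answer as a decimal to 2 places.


Word: "proven"
Vowels (a,e,i,o,u): 2
Consonants: 4
Ratio = 2/4
= 0.50


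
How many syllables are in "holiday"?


Word: "holiday"
Syllable breakdown: hol | i | day
Counting: 3 parts
= 3 syllables


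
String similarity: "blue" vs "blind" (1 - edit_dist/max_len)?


Word 1: "blue" (length 4)
Word 2: "blind" (length 5)
One optimal edit sequence:
  1. keep 'b'
  2. keep 'l'
  3. insert 'i'  (+1)
  4. substitute 'u' -> 'n'  (+1)
  5. substitute 'e' -> 'd'  (+1)
Edit distance = 3
Max length = max(4, 5) = 5
Similarity = 1 - 3/5
= 0.4000


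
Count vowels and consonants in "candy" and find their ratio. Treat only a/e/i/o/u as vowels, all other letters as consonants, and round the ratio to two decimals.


Word: "candy"
Vowels (a,e,i,o,u): 1
Consonants: 4
Ratio = 1/4
= 0.25


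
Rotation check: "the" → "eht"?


Word: "the", Candidate: "eht"
Method: check if candidate is substring of word+word
"thethe" contains "eht"? No
Is rotation = No


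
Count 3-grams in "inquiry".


Word: "inquiry" (length 7)
Number of 3-grams = length - 3 + 1 = 7 - 3 + 1
= 5


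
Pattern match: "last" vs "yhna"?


Pattern of "last": [0, 1, 2, 3]
Pattern of "yhna": [0, 1, 2, 3]
Patterns match
Same pattern = Yes


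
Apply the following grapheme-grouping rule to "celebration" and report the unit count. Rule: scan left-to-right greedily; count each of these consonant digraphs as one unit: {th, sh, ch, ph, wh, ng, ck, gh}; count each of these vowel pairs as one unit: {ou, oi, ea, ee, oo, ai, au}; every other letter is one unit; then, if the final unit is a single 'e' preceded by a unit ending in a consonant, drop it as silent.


Word: "celebration" (11 letters)
Left-to-right scan:
  [1] 'c' (letter)
  [2] 'e' (letter)
  [3] 'l' (letter)
  [4] 'e' (letter)
  [5] 'b' (letter)
  [6] 'r' (letter)
  [7] 'a' (letter)
  [8] 't' (letter)
  [9] 'i' (letter)
  [10] 'o' (letter)
  [11] 'n' (letter)
Units from scan: 11
Sound units = 11 units


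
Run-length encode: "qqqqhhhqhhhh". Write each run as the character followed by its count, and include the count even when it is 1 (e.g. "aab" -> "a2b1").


String: "qqqqhhhqhhhh"
Scanning for consecutive runs:
  'q' x 4
  'h' x 3
  'q' x 1
  'h' x 4
RLE = "q4h3q1h4"


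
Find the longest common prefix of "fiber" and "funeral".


Word 1: "fiber"
Word 2: "funeral"
Comparing from start:
  Pos 0: 'f' == 'f'
  Pos 1: 'i' != 'u' (stop)
LCP = "f" (length 1)


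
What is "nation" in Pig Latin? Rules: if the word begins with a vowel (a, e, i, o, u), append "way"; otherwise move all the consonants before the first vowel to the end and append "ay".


Word: "nation"
Starts with consonant(s) → move to end, add 'ay'
Consonant cluster: "n"
Pig Latin = "ationnay"


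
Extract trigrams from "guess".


Word: "guess" (length 5)
Number of trigrams = 5 - 3 + 1 = 3
  Position 0: "gue"
  Position 1: "ues"
  Position 2: "ess"
Trigrams = "gue", "ues", "ess"


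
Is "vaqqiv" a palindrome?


Word: "vaqqiv"
Reversed: "viqqav"
Forward == Backward? vaqqiv != viqqav
Palindrome = No


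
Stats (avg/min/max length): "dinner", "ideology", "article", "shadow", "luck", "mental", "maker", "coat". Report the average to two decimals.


Lengths: "dinner"=6, "ideology"=8, "article"=7, "shadow"=6, "luck"=4, "mental"=6, "maker"=5, "coat"=4
Sum = 46, Count = 8
Average = 46/8 = 5.75
= avg=5.75, min=4, max=8


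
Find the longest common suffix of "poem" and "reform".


Word 1: "poem"
Word 2: "reform"
Comparing from end:
  Pos -1: 'm' == 'm'
  Pos -2: 'e' != 'r' (stop)
LCS = "m" (length 1)


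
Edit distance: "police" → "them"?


Word 1: "police" (length 6)
Word 2: "them" (length 4)
One optimal edit sequence (insert/delete/substitute each cost 1):
  1. delete 'p'  (+1)
  2. delete 'o'  (+1)
  3. substitute 'l' -> 't'  (+1)
  4. substitute 'i' -> 'h'  (+1)
  5. substitute 'c' -> 'e'  (+1)
  6. substitute 'e' -> 'm'  (+1)
Total edit operations: 6
Edit distance = 6


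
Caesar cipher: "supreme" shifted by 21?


Word: "supreme"
Shift: 21
Each letter → (letter + shift) mod 26:
  's' (18) + 21 = 13 → 'n'
  'u' (20) + 21 = 15 → 'p'
  'p' (15) + 21 = 10 → 'k'
  'r' (17) + 21 = 12 → 'm'
  'e' (4) + 21 = 25 → 'z'
  'm' (12) + 21 = 7 → 'h'
  'e' (4) + 21 = 25 → 'z'
Result = "npkmzhz"


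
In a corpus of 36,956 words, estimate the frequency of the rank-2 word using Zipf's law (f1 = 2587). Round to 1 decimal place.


Zipf's law: f(r) = f(1) / r
f(1) = 2587
f(2) = 2587 / 2
= 1293.5 occurrences


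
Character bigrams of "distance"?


Word: "distance" (length 8)
Number of bigrams = 8 - 2 + 1 = 7
  Position 0: "di"
  Position 1: "is"
  Position 2: "st"
  Position 3: "ta"
  Position 4: "an"
  Position 5: "nc"
  Position 6: "ce"
Bigrams = "di", "is", "st", "ta", "an", "nc", "ce"


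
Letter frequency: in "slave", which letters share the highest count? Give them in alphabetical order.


Word: "slave"
Letter counts:
  'a': 1
  'e': 1
  'l': 1
  's': 1
  'v': 1
Maximum count = 1
Most frequent = 'a', 'e', 'l', 's', 'v' (1 time each)


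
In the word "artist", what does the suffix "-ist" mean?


Suffix: -ist
Example: artist = art + -ist
Meaning = one who practices


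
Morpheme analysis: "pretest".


Word: "pretest"
Morphemes: pre- / test
Each morpheme carries meaning
= 2 morphemes


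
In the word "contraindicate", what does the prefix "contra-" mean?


Prefix: contra-
As in: contraindicate -> contra- + indicate
Meaning = against


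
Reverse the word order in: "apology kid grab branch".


Original: "apology kid grab branch"
Words (1..n): apology | kid | grab | branch
Reversed (n..1): branch | grab | kid | apology
Result = "branch grab kid apology"


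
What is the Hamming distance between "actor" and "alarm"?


Comparing character by character (same length = 5):
  Pos 0: 'a' vs 'a' =
  Pos 1: 'c' vs 'l' !=
  Pos 2: 't' vs 'a' !=
  Pos 3: 'o' vs 'r' !=
  Pos 4: 'r' vs 'm' !=
Hamming distance = 4


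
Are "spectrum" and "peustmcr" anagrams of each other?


Word 1: "spectrum" → sorted: cemprstu
Word 2: "peustmcr" → sorted: cemprstu
Same letters? cemprstu == cemprstu
Anagram = Yes


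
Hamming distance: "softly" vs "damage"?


Comparing character by character (same length = 6):
  Pos 0: 's' vs 'd' !=
  Pos 1: 'o' vs 'a' !=
  Pos 2: 'f' vs 'm' !=
  Pos 3: 't' vs 'a' !=
  Pos 4: 'l' vs 'g' !=
  Pos 5: 'y' vs 'e' !=
Hamming distance = 6


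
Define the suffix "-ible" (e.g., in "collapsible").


Suffix: -ible
Example: collapsible (collapse + -ible, with a spelling change)
Meaning = capable of


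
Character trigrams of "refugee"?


Word: "refugee" (length 7)
Number of trigrams = 7 - 3 + 1 = 5
  Position 0: "ref"
  Position 1: "efu"
  Position 2: "fug"
  Position 3: "uge"
  Position 4: "gee"
Trigrams = "ref", "efu", "fug", "uge", "gee"


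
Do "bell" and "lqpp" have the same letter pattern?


Pattern of "bell": [0, 1, 2, 2]
Pattern of "lqpp": [0, 1, 2, 2]
Patterns match
Same pattern = Yes


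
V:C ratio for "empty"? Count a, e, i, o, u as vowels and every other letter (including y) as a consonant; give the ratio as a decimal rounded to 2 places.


Word: "empty"
Vowels (a,e,i,o,u): 1
Consonants: 4
Ratio = 1/4
= 0.25


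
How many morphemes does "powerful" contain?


Word: "powerful"
Morphemes: power + -ful
Each morpheme carries meaning
= 2 morphemes


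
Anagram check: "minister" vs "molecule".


Word 1: "minister" → sorted: eiimnrst
Word 2: "molecule" → sorted: ceellmou
Same letters? eiimnrst != ceellmou
Anagram = No


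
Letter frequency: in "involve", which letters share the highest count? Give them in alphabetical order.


Word: "involve"
Letter counts:
  'e': 1
  'i': 1
  'l': 1
  'n': 1
  'o': 1
  'v': 2
Maximum count = 2
Most frequent = 'v' (2 times each)


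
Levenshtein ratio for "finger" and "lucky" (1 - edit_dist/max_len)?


Word 1: "finger" (length 6)
Word 2: "lucky" (length 5)
One optimal edit sequence:
  1. delete 'f'  (+1)
  2. substitute 'i' -> 'l'  (+1)
  3. substitute 'n' -> 'u'  (+1)
  4. substitute 'g' -> 'c'  (+1)
  5. substitute 'e' -> 'k'  (+1)
  6. substitute 'r' -> 'y'  (+1)
Edit distance = 6
Max length = max(6, 5) = 6
Similarity = 1 - 6/6
= 0.0000


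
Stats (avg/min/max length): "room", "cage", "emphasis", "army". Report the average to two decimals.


Lengths: "room"=4, "cage"=4, "emphasis"=8, "army"=4
Sum = 20, Count = 4
Average = 20/4 = 5.00
= avg=5.00, min=4, max=8


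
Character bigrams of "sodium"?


Word: "sodium" (length 6)
Number of bigrams = 6 - 2 + 1 = 5
  Position 0: "so"
  Position 1: "od"
  Position 2: "di"
  Position 3: "iu"
  Position 4: "um"
Bigrams = "so", "od", "di", "iu", "um"


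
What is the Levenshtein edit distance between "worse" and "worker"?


Word 1: "worse" (length 5)
Word 2: "worker" (length 6)
One optimal edit sequence (insert/delete/substitute each cost 1):
  1. keep 'w'
  2. keep 'o'
  3. keep 'r'
  4. substitute 's' -> 'k'  (+1)
  5. keep 'e'
  6. insert 'r'  (+1)
Total edit operations: 2
Edit distance = 2


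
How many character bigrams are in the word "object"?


Word: "object" (length 6)
Number of 2-grams = length - 2 + 1 = 6 - 2 + 1
= 5


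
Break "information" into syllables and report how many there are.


Word: "information"
Syllable breakdown: in / for / ma / tion
Counting: 4 parts
= 4 syllables


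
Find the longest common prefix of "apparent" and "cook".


Word 1: "apparent"
Word 2: "cook"
Comparing from start:
  Pos 0: 'a' != 'c' (stop)
LCP = "" (length 0)


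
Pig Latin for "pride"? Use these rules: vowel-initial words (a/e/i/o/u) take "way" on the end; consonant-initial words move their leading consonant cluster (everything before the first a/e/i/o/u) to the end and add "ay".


Word: "pride"
Starts with consonant(s) → move to end, add 'ay'
Consonant cluster: "pr"
Pig Latin = "idepray"


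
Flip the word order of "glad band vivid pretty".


Original: "glad band vivid pretty"
Words (1..n): glad | band | vivid | pretty
Reversed (n..1): pretty | vivid | band | glad
Result = "pretty vivid band glad"


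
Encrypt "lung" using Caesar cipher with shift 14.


Word: "lung"
Shift: 14
Each letter → (letter + shift) mod 26:
  'l' (11) + 14 = 25 → 'z'
  'u' (20) + 14 = 8 → 'i'
  'n' (13) + 14 = 1 → 'b'
  'g' (6) + 14 = 20 → 'u'
Result = "zibu"


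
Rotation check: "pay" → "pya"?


Word: "pay", Candidate: "pya"
Method: check if candidate is substring of word+word
"paypay" contains "pya"? No
Is rotation = No


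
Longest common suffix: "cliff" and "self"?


Word 1: "cliff"
Word 2: "self"
Comparing from end:
  Pos -1: 'f' == 'f'
  Pos -2: 'f' != 'l' (stop)
LCS = "f" (length 1)


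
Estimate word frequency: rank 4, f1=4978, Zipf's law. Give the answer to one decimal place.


Zipf's law: f(r) = f(1) / r
f(1) = 4978
f(4) = 4978 / 4
= 1244.5 occurrences


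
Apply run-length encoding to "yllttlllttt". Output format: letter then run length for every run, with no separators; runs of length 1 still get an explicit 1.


String: "yllttlllttt"
Scanning for consecutive runs:
  'y' x 1
  'l' x 2
  't' x 2
  'l' x 3
  't' x 3
RLE = "y1l2t2l3t3"


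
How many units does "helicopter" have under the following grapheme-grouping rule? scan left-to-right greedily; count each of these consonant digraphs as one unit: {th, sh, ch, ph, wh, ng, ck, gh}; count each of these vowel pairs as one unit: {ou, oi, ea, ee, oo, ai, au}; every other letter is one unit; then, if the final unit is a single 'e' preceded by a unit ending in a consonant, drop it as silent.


Word: "helicopter" (10 letters)
Left-to-right scan:
  (1) 'h' (letter)
  (2) 'e' (letter)
  (3) 'l' (letter)
  (4) 'i' (letter)
  (5) 'c' (letter)
  (6) 'o' (letter)
  (7) 'p' (letter)
  (8) 't' (letter)
  (9) 'e' (letter)
  (10) 'r' (letter)
Units from scan: 10
Sound units = 10 units


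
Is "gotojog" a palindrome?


Word: "gotojog"
Reversed: "gojotog"
Forward == Backward? gotojog != gojotog
Palindrome = No


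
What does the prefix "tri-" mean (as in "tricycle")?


Prefix: tri-
Example: tricycle = tri- + cycle
Meaning = three


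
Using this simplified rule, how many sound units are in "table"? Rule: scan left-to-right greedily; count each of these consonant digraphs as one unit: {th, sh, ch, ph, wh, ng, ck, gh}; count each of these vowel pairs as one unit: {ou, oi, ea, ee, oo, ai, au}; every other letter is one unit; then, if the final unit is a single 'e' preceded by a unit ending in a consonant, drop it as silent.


Word: "table" (5 letters)
Left-to-right scan:
  (1) 't' (letter)
  (2) 'a' (letter)
  (3) 'b' (letter)
  (4) 'l' (letter)
  (5) 'e' (letter)
Units from scan: 5
Final unit is 'e' after a consonant -> drop as silent (-1)
Sound units = 4 units


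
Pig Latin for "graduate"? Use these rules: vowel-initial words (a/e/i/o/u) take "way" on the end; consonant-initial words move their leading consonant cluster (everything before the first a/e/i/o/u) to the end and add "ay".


Word: "graduate"
Starts with consonant(s) → move to end, add 'ay'
Consonant cluster: "gr"
Pig Latin = "aduategray"


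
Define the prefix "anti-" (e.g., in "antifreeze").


Prefix: anti-
As in: antifreeze -> anti- + freeze
Meaning = against


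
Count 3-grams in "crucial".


Word: "crucial" (length 7)
Number of 3-grams = length - 3 + 1 = 7 - 3 + 1
= 5


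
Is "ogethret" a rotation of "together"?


Word: "together", Candidate: "ogethret"
Method: check if candidate is substring of word+word
"togethertogether" contains "ogethret"? No
Is rotation = No


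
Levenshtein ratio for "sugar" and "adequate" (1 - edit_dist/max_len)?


Word 1: "sugar" (length 5)
Word 2: "adequate" (length 8)
One optimal edit sequence:
  1. insert 'a'  (+1)
  2. insert 'd'  (+1)
  3. insert 'e'  (+1)
  4. substitute 's' -> 'q'  (+1)
  5. keep 'u'
  6. substitute 'g' -> 'a'  (+1)
  7. substitute 'a' -> 't'  (+1)
  8. substitute 'r' -> 'e'  (+1)
Edit distance = 7
Max length = max(5, 8) = 8
Similarity = 1 - 7/8
= 0.1250


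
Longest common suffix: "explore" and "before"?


Word 1: "explore"
Word 2: "before"
Comparing from end:
  Pos -1: 'e' == 'e'
  Pos -2: 'r' == 'r'
  Pos -3: 'o' == 'o'
  Pos -4: 'l' != 'f' (stop)
LCS = "ore" (length 3)


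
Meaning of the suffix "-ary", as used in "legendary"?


Suffix: -ary
Example: legendary (legend + -ary)
Meaning = relating to


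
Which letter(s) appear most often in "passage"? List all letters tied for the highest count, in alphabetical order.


Word: "passage"
Letter counts:
  'a': 2
  'e': 1
  'g': 1
  'p': 1
  's': 2
Maximum count = 2
Most frequent = 'a', 's' (2 times each)


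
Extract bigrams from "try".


Word: "try" (length 3)
Number of bigrams = 3 - 2 + 1 = 2
  Position 0: "tr"
  Position 1: "ry"
Bigrams = "tr", "ry"


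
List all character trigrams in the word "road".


Word: "road" (length 4)
Number of trigrams = 4 - 3 + 1 = 2
  Position 0: "roa"
  Position 1: "oad"
Trigrams = "roa", "oad"


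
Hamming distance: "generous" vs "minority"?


Comparing character by character (same length = 8):
  Pos 0: 'g' vs 'm' !=
  Pos 1: 'e' vs 'i' !=
  Pos 2: 'n' vs 'n' =
  Pos 3: 'e' vs 'o' !=
  Pos 4: 'r' vs 'r' =
  Pos 5: 'o' vs 'i' !=
  Pos 6: 'u' vs 't' !=
  Pos 7: 's' vs 'y' !=
Hamming distance = 6


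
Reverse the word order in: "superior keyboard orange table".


Original: "superior keyboard orange table"
Words (1..n): superior | keyboard | orange | table
Reversed (n..1): table | orange | keyboard | superior
Result = "table orange keyboard superior"


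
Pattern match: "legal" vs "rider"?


Pattern of "legal": [0, 1, 2, 3, 0]
Pattern of "rider": [0, 1, 2, 3, 0]
Patterns match
Same pattern = Yes


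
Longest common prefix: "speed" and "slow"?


Word 1: "speed"
Word 2: "slow"
Comparing from start:
  Pos 0: 's' == 's'
  Pos 1: 'p' != 'l' (stop)
LCP = "s" (length 1)


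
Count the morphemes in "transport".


Word: "transport"
Morphemes: trans- / port
Each morpheme carries meaning
= 2 morphemes


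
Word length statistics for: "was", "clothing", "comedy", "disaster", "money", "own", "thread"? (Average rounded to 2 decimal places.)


Lengths: "was"=3, "clothing"=8, "comedy"=6, "disaster"=8, "money"=5, "own"=3, "thread"=6
Sum = 39, Count = 7
Average = 39/7 = 5.57
= avg=5.57, min=3, max=8


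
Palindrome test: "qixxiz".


Word: "qixxiz"
Reversed: "zixxiq"
Forward == Backward? qixxiz != zixxiq
Palindrome = No


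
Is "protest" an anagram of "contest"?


Word 1: "contest" → sorted: cenostt
Word 2: "protest" → sorted: eoprstt
Same letters? cenostt != eoprstt
Anagram = No


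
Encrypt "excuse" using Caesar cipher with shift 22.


Word: "excuse"
Shift: 22
Each letter → (letter + shift) mod 26:
  'e' (4) + 22 = 0 → 'a'
  'x' (23) + 22 = 19 → 't'
  'c' (2) + 22 = 24 → 'y'
  'u' (20) + 22 = 16 → 'q'
  's' (18) + 22 = 14 → 'o'
  'e' (4) + 22 = 0 → 'a'
Result = "atyqoa"


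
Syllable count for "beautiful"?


Word: "beautiful"
Syllable breakdown: beau | ti | ful
Counting: 3 parts
= 3 syllables


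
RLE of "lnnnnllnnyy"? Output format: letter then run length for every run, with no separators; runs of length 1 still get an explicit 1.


String: "lnnnnllnnyy"
Scanning for consecutive runs:
  'l' x 1
  'n' x 4
  'l' x 2
  'n' x 2
  'y' x 2
RLE = "l1n4l2n2y2"


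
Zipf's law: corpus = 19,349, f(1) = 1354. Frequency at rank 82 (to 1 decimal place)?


Zipf's law: f(r) = f(1) / r
f(1) = 1354
f(82) = 1354 / 82
= 16.5 occurrences


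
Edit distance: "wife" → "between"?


Word 1: "wife" (length 4)
Word 2: "between" (length 7)
One optimal edit sequence (insert/delete/substitute each cost 1):
  1. insert 'b'  (+1)
  2. insert 'e'  (+1)
  3. insert 't'  (+1)
  4. keep 'w'
  5. substitute 'i' -> 'e'  (+1)
  6. substitute 'f' -> 'e'  (+1)
  7. substitute 'e' -> 'n'  (+1)
Total edit operations: 6
Edit distance = 6


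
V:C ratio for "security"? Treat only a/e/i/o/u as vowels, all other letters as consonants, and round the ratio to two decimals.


Word: "security"
Vowels (a,e,i,o,u): 3
Consonants: 5
Ratio = 3/5
= 0.60


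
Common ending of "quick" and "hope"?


Word 1: "quick"
Word 2: "hope"
Comparing from end:
  Pos -1: 'k' != 'e' (stop)
LCS = "" (length 0)


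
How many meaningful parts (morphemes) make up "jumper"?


Word: "jumper"
Morphemes: jump | -er
Each morpheme carries meaning
= 2 morphemes


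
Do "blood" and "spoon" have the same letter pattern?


Pattern of "blood": [0, 1, 2, 2, 3]
Pattern of "spoon": [0, 1, 2, 2, 3]
Patterns match
Same pattern = Yes


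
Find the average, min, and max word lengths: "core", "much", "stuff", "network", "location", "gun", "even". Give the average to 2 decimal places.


Lengths: "core"=4, "much"=4, "stuff"=5, "network"=7, "location"=8, "gun"=3, "even"=4
Sum = 35, Count = 7
Average = 35/7 = 5.00
= avg=5.00, min=3, max=8


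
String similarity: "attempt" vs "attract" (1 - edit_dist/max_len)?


Word 1: "attempt" (length 7)
Word 2: "attract" (length 7)
One optimal edit sequence:
  1. keep 'a'
  2. keep 't'
  3. keep 't'
  4. substitute 'e' -> 'r'  (+1)
  5. substitute 'm' -> 'a'  (+1)
  6. substitute 'p' -> 'c'  (+1)
  7. keep 't'
Edit distance = 3
Max length = max(7, 7) = 7
Similarity = 1 - 3/7
= 0.5714


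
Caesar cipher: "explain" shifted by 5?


Word: "explain"
Shift: 5
Each letter → (letter + shift) mod 26:
  'e' (4) + 5 = 9 → 'j'
  'x' (23) + 5 = 2 → 'c'
  'p' (15) + 5 = 20 → 'u'
  'l' (11) + 5 = 16 → 'q'
  'a' (0) + 5 = 5 → 'f'
  'i' (8) + 5 = 13 → 'n'
  'n' (13) + 5 = 18 → 's'
Result = "jcuqfns"


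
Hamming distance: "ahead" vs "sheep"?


Comparing character by character (same length = 5):
  Pos 0: 'a' vs 's' !=
  Pos 1: 'h' vs 'h' =
  Pos 2: 'e' vs 'e' =
  Pos 3: 'a' vs 'e' !=
  Pos 4: 'd' vs 'p' !=
Hamming distance = 3


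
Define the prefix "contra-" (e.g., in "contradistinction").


Prefix: contra-
Example: contradistinction (contra- + distinction)
Meaning = against


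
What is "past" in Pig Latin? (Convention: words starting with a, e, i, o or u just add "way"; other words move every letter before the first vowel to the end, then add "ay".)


Word: "past"
Starts with consonant(s) → move to end, add 'ay'
Consonant cluster: "p"
Pig Latin = "astpay"


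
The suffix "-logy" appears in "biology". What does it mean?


Suffix: -logy
Example: biology = bio- + -logy
Meaning = study of


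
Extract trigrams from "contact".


Word: "contact" (length 7)
Number of trigrams = 7 - 3 + 1 = 5
  Position 0: "con"
  Position 1: "ont"
  Position 2: "nta"
  Position 3: "tac"
  Position 4: "act"
Trigrams = "con", "ont", "nta", "tac", "act"


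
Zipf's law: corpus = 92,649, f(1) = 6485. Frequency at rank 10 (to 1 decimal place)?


Zipf's law: f(r) = f(1) / r
f(1) = 6485
f(10) = 6485 / 10
= 648.5 occurrences


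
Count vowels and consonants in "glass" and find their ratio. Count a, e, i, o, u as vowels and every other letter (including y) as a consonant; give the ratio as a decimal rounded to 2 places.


Word: "glass"
Vowels (a,e,i,o,u): 1
Consonants: 4
Ratio = 1/4
= 0.25


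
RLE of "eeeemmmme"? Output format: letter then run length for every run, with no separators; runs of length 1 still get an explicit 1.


String: "eeeemmmme"
Scanning for consecutive runs:
  'e' x 4
  'm' x 4
  'e' x 1
RLE = "e4m4e1"


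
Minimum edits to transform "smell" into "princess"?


Word 1: "smell" (length 5)
Word 2: "princess" (length 8)
One optimal edit sequence (insert/delete/substitute each cost 1):
  1. insert 'p'  (+1)
  2. insert 'r'  (+1)
  3. insert 'i'  (+1)
  4. substitute 's' -> 'n'  (+1)
  5. substitute 'm' -> 'c'  (+1)
  6. keep 'e'
  7. substitute 'l' -> 's'  (+1)
  8. substitute 'l' -> 's'  (+1)
Total edit operations: 7
Edit distance = 7


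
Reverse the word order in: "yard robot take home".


Original: "yard robot take home"
Words (1..n): yard | robot | take | home
Reversed (n..1): home | take | robot | yard
Result = "home take robot yard"


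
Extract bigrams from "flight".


Word: "flight" (length 6)
Number of bigrams = 6 - 2 + 1 = 5
  Position 0: "fl"
  Position 1: "li"
  Position 2: "ig"
  Position 3: "gh"
  Position 4: "ht"
Bigrams = "fl", "li", "ig", "gh", "ht"


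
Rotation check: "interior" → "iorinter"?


Word: "interior", Candidate: "iorinter"
Method: check if candidate is substring of word+word
"interiorinterior" contains "iorinter"? Yes
Is rotation = Yes


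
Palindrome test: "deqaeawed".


Word: "deqaeawed"
Reversed: "dewaeaqed"
Forward == Backward? deqaeawed != dewaeaqed
Palindrome = No


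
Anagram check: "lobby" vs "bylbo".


Word 1: "lobby" → sorted: bbloy
Word 2: "bylbo" → sorted: bbloy
Same letters? bbloy == bbloy
Anagram = Yes


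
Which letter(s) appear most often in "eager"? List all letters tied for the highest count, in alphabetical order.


Word: "eager"
Letter counts:
  'a': 1
  'e': 2
  'g': 1
  'r': 1
Maximum count = 2
Most frequent = 'e' (2 times each)


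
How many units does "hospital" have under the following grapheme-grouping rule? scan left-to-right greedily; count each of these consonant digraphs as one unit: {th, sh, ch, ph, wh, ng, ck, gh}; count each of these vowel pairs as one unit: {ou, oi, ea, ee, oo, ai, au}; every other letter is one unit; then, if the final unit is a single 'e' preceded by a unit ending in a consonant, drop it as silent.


Word: "hospital" (8 letters)
Left-to-right scan:
  [1] 'h' (letter)
  [2] 'o' (letter)
  [3] 's' (letter)
  [4] 'p' (letter)
  [5] 'i' (letter)
  [6] 't' (letter)
  [7] 'a' (letter)
  [8] 'l' (letter)
Units from scan: 8
Sound units = 8 units


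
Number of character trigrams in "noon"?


Word: "noon" (length 4)
Number of 3-grams = length - 3 + 1 = 4 - 3 + 1
= 2


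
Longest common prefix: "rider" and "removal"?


Word 1: "rider"
Word 2: "removal"
Comparing from start:
  Pos 0: 'r' == 'r'
  Pos 1: 'i' != 'e' (stop)
LCP = "r" (length 1)


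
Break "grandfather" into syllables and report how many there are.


Word: "grandfather"
Syllable breakdown: grand / fa / ther
Counting: 3 parts
= 3 syllables


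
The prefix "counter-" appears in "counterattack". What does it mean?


Prefix: counter-
Example: counterattack = counter- + attack
Meaning = against / opposite


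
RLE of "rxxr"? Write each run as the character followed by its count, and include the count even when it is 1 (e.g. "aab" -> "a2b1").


String: "rxxr"
Scanning for consecutive runs:
  'r' x 1
  'x' x 2
  'r' x 1
RLE = "r1x2r1"


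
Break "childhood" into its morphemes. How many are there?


Word: "childhood"
Morphemes: child + -hood
Each morpheme carries meaning
= 2 morphemes


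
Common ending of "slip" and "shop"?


Word 1: "slip"
Word 2: "shop"
Comparing from end:
  Pos -1: 'p' == 'p'
  Pos -2: 'i' != 'o' (stop)
LCS = "p" (length 1)


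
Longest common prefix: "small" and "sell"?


Word 1: "small"
Word 2: "sell"
Comparing from start:
  Pos 0: 's' == 's'
  Pos 1: 'm' != 'e' (stop)
LCP = "s" (length 1)


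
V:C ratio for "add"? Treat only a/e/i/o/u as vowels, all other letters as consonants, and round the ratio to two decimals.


Word: "add"
Vowels (a,e,i,o,u): 1
Consonants: 2
Ratio = 1/2
= 0.50


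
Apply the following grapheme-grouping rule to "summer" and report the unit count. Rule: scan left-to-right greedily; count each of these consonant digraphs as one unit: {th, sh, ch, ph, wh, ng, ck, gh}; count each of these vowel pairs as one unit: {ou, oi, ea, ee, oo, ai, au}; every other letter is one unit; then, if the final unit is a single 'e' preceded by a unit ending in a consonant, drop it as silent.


Word: "summer" (6 letters)
Left-to-right scan:
  (1) 's' (letter)
  (2) 'u' (letter)
  (3) 'm' (letter)
  (4) 'm' (letter)
  (5) 'e' (letter)
  (6) 'r' (letter)
Units from scan: 6
Sound units = 6 units


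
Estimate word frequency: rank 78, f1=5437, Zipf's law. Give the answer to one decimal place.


Zipf's law: f(r) = f(1) / r
f(1) = 5437
f(78) = 5437 / 78
= 69.7 occurrences


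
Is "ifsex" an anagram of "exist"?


Word 1: "exist" → sorted: eistx
Word 2: "ifsex" → sorted: efisx
Same letters? eistx != efisx
Anagram = No


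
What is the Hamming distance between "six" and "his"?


Comparing character by character (same length = 3):
  Pos 0: 's' vs 'h' !=
  Pos 1: 'i' vs 'i' =
  Pos 2: 'x' vs 's' !=
Hamming distance = 2


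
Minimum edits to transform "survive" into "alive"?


Word 1: "survive" (length 7)
Word 2: "alive" (length 5)
One optimal edit sequence (insert/delete/substitute each cost 1):
  1. delete 's'  (+1)
  2. delete 'u'  (+1)
  3. substitute 'r' -> 'a'  (+1)
  4. substitute 'v' -> 'l'  (+1)
  5. keep 'i'
  6. keep 'v'
  7. keep 'e'
Total edit operations: 4
Edit distance = 4


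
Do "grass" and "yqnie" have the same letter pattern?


Pattern of "grass": [0, 1, 2, 3, 3]
Pattern of "yqnie": [0, 1, 2, 3, 4]
Patterns do not match
Same pattern = No


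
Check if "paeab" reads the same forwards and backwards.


Word: "paeab"
Reversed: "baeap"
Forward == Backward? paeab != baeap
Palindrome = No


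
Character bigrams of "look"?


Word: "look" (length 4)
Number of bigrams = 4 - 2 + 1 = 3
  Position 0: "lo"
  Position 1: "oo"
  Position 2: "ok"
Bigrams = "lo", "oo", "ok"


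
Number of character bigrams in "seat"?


Word: "seat" (length 4)
Number of 2-grams = length - 2 + 1 = 4 - 2 + 1
= 3


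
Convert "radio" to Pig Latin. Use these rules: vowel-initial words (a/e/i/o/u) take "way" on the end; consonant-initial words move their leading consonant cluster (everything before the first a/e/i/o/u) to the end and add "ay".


Word: "radio"
Starts with consonant(s) → move to end, add 'ay'
Consonant cluster: "r"
Pig Latin = "adioray"


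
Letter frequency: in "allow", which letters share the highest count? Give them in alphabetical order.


Word: "allow"
Letter counts:
  'a': 1
  'l': 2
  'o': 1
  'w': 1
Maximum count = 2
Most frequent = 'l' (2 times each)


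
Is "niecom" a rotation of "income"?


Word: "income", Candidate: "niecom"
Method: check if candidate is substring of word+word
"incomeincome" contains "niecom"? No
Is rotation = No


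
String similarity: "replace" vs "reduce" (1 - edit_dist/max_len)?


Word 1: "replace" (length 7)
Word 2: "reduce" (length 6)
One optimal edit sequence:
  1. keep 'r'
  2. keep 'e'
  3. delete 'p'  (+1)
  4. substitute 'l' -> 'd'  (+1)
  5. substitute 'a' -> 'u'  (+1)
  6. keep 'c'
  7. keep 'e'
Edit distance = 3
Max length = max(7, 6) = 7
Similarity = 1 - 3/7
= 0.5714


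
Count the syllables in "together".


Word: "together"
Syllable breakdown: to · geth · er
Counting: 3 parts
= 3 syllables


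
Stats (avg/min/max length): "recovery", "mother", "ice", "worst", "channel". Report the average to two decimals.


Lengths: "recovery"=8, "mother"=6, "ice"=3, "worst"=5, "channel"=7
Sum = 29, Count = 5
Average = 29/5 = 5.80
= avg=5.80, min=3, max=8


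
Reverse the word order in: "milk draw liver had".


Original: "milk draw liver had"
Words (1..n): milk | draw | liver | had
Reversed (n..1): had | liver | draw | milk
Result = "had liver draw milk"


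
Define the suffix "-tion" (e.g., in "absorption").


Suffix: -tion
As in: absorption -> absorb + -tion, with a spelling change
Meaning = act or process


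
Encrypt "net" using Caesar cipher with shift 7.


Word: "net"
Shift: 7
Each letter → (letter + shift) mod 26:
  'n' (13) + 7 = 20 → 'u'
  'e' (4) + 7 = 11 → 'l'
  't' (19) + 7 = 0 → 'a'
Result = "ula"


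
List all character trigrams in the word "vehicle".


Word: "vehicle" (length 7)
Number of trigrams = 7 - 3 + 1 = 5
  Position 0: "veh"
  Position 1: "ehi"
  Position 2: "hic"
  Position 3: "icl"
  Position 4: "cle"
Trigrams = "veh", "ehi", "hic", "icl", "cle"


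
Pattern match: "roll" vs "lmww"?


Pattern of "roll": [0, 1, 2, 2]
Pattern of "lmww": [0, 1, 2, 2]
Patterns match
Same pattern = Yes


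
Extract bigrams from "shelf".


Word: "shelf" (length 5)
Number of bigrams = 5 - 2 + 1 = 4
  Position 0: "sh"
  Position 1: "he"
  Position 2: "el"
  Position 3: "lf"
Bigrams = "sh", "he", "el", "lf"


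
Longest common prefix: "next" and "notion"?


Word 1: "next"
Word 2: "notion"
Comparing from start:
  Pos 0: 'n' == 'n'
  Pos 1: 'e' != 'o' (stop)
LCP = "n" (length 1)


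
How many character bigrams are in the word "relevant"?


Word: "relevant" (length 8)
Number of 2-grams = length - 2 + 1 = 8 - 2 + 1
= 7


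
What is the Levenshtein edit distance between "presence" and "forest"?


Word 1: "presence" (length 8)
Word 2: "forest" (length 6)
One optimal edit sequence (insert/delete/substitute each cost 1):
  1. insert 'f'  (+1)
  2. substitute 'p' -> 'o'  (+1)
  3. keep 'r'
  4. keep 'e'
  5. keep 's'
  6. delete 'e'  (+1)
  7. delete 'n'  (+1)
  8. delete 'c'  (+1)
  9. substitute 'e' -> 't'  (+1)
Total edit operations: 6
Edit distance = 6


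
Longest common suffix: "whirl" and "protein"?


Word 1: "whirl"
Word 2: "protein"
Comparing from end:
  Pos -1: 'l' != 'n' (stop)
LCS = "" (length 0)


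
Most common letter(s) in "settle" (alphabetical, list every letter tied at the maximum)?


Word: "settle"
Letter counts:
  'e': 2
  'l': 1
  's': 1
  't': 2
Maximum count = 2
Most frequent = 'e', 't' (2 times each)


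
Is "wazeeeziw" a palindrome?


Word: "wazeeeziw"
Reversed: "wizeeezaw"
Forward == Backward? wazeeeziw != wizeeezaw
Palindrome = No


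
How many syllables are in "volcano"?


Word: "volcano"
Syllable breakdown: vol | ca | no
Counting: 3 parts
= 3 syllables


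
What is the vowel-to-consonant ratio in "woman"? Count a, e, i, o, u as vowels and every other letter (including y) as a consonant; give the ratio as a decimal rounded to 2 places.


Word: "woman"
Vowels (a,e,i,o,u): 2
Consonants: 3
Ratio = 2/3
= 0.67


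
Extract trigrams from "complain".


Word: "complain" (length 8)
Number of trigrams = 8 - 3 + 1 = 6
  Position 0: "com"
  Position 1: "omp"
  Position 2: "mpl"
  Position 3: "pla"
  Position 4: "lai"
  Position 5: "ain"
Trigrams = "com", "omp", "mpl", "pla", "lai", "ain"


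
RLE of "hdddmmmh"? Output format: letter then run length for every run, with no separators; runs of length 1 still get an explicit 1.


String: "hdddmmmh"
Scanning for consecutive runs:
  'h' x 1
  'd' x 3
  'm' x 3
  'h' x 1
RLE = "h1d3m3h1"


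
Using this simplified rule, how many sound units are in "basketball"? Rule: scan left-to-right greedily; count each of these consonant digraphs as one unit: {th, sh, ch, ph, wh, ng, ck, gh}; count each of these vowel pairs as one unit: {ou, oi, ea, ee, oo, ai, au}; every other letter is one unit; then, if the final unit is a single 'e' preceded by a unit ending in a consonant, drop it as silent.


Word: "basketball" (10 letters)
Left-to-right scan:
  [1] 'b' (letter)
  [2] 'a' (letter)
  [3] 's' (letter)
  [4] 'k' (letter)
  [5] 'e' (letter)
  [6] 't' (letter)
  [7] 'b' (letter)
  [8] 'a' (letter)
  [9] 'l' (letter)
  [10] 'l' (letter)
Units from scan: 10
Sound units = 10 units


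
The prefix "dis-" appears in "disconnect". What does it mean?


Prefix: dis-
As in: disconnect -> dis- + connect
Meaning = not / opposite


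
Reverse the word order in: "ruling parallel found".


Original: "ruling parallel found"
Words (1..n): ruling | parallel | found
Reversed (n..1): found | parallel | ruling
Result = "found parallel ruling"


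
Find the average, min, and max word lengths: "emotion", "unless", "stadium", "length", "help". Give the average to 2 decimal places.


Lengths: "emotion"=7, "unless"=6, "stadium"=7, "length"=6, "help"=4
Sum = 30, Count = 5
Average = 30/5 = 6.00
= avg=6.00, min=4, max=7


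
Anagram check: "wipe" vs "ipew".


Word 1: "wipe" → sorted: eipw
Word 2: "ipew" → sorted: eipw
Same letters? eipw == eipw
Anagram = Yes


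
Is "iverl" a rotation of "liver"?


Word: "liver", Candidate: "iverl"
Method: check if candidate is substring of word+word
"liverliver" contains "iverl"? Yes
Is rotation = Yes
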